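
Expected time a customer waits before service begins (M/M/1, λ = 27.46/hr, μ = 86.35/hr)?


ρ = 27.46/86.35 = 0.3180
Wq = ρ/(μ−λ) = 0.3180/(86.35 − 27.46) = 0.3180/58.89 = 0.005400 hr

Final: 0.005400 hr


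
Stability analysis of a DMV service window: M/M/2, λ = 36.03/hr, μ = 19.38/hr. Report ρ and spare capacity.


Total capacity cμ = 2·19.38 = 38.76/hr
ρ = λ/(cμ) = 36.03/38.76 = 0.9296
Stable ⇔ ρ < 1: YES
Spare capacity = cμ − λ = 38.76 − 36.03 = 2.73/hr

Final: ρ = 0.9296; stable; margin = 2.73/hr


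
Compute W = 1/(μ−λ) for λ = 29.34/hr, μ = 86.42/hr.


W = 1/(μ−λ) = 1/(86.42 − 29.34) = 1/57.08 = 0.01752 hr

Final: 0.01752 hr


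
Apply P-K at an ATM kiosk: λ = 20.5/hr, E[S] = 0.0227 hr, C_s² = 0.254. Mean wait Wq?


ρ = λ·E[S] = 20.5·0.0227 = 0.4654
E[S²] = E[S]²(1+C_s²) = 0.0227²·(1+0.254) = 0.0006462
Wq = λ·E[S²]/(2(1−ρ)) = 20.5·0.0006462/(2·0.5346) = 0.01239 hr

Final: 0.01239 hr


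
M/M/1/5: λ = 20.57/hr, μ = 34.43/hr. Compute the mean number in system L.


ρ = 20.57/34.43 = 0.5974
L = ρ[1 − (K+1)ρ^K + Kρ^(K+1)] / [(1−ρ)(1−ρ^(K+1))]
Numerator: 0.5974·(1 − 6·0.076118 + 5·0.045476) = 0.460434
Denominator: (0.4026)·(0.954524) = 0.384249
L = 0.460434/0.384249 = 1.1983

Final: 1.1983


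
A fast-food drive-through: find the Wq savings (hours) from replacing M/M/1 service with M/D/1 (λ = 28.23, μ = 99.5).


ρ = 28.23/99.5 = 0.2837
Wq(M/M/1) = ρ/(μ−λ) = 0.2837/71.27 = 0.003981 hr
Wq(M/D/1) = ρ/(2(μ−λ)) = 0.001990 hr
Savings = 0.003981 − 0.001990 = 0.001990 hr

Final: 0.001990 hr


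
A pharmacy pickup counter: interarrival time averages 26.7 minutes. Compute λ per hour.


λ = 1/(interarrival time) in consistent units.
1 hour = 60 min, so λ = 60/26.7 = 2.2472 per hour

Final: 2.2472 /hr


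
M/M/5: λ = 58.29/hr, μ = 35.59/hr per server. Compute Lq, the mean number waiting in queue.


a = λ/μ = 1.6378; ρ = a/5 = 0.3276
P₀ = 0.193906
Lq = P₀·a^c·ρ / (c!·(1−ρ)²) = 0.193906·11.78502·0.3276/(120·0.45217)
= 0.01380

Final: 0.01380


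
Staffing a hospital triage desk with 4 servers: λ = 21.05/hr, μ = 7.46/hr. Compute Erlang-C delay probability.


a = λ/μ = 2.8217; ρ = a/4 = 0.7054
P₀ = 0.048746 (from M/M/c formula)
C(c,a) = [a^c/(c!(1−ρ))]·P₀ = [63.39472/(24·0.2946)]·0.048746
= 8.96710·0.048746 = 0.437114

Final: 0.437114


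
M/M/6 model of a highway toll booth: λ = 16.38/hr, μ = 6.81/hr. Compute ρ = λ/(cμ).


ρ = λ/(cμ) = 16.38/(6·6.81) = 16.38/40.86 = 0.4009

Final: 0.4009


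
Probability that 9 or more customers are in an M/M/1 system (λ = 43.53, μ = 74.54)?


ρ = 43.53/74.54 = 0.5840
P(N ≥ n) = ρ^n = 0.5840^9 = 0.007899

Final: 0.007899


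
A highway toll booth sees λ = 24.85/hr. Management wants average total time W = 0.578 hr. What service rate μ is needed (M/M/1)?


W = 1/(μ−λ) ⇒ μ − λ = 1/W = 1/0.578 = 1.7301
μ = λ + 1/W = 24.85 + 1.7301 = 26.5801 per hr

Final: 26.5801 /hr


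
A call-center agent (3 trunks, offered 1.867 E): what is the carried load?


B(3,1.867) = 0.190471 (Erlang-B)
Carried load = a(1 − B) = 1.867·(1 − 0.190471) = 1.867·0.809529 = 1.5114 E

Final: 1.5114 Erlangs


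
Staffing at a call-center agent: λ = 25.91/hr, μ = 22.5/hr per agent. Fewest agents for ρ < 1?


Stability requires cμ > λ ⇔ c > λ/μ.
λ/μ = 25.91/22.5 = 1.1516
Minimum integer c = ⌊1.1516⌋ + 1 = 2
Check: 2·22.5 = 45.00 > 25.91, while 1·22.5 = 22.50 ≤ 25.91

Final: 2 servers


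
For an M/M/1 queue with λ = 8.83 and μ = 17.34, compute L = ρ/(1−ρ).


ρ = λ/μ = 8.83/17.34 = 0.5092
L = ρ/(1−ρ) = 0.5092/(1 − 0.5092) = 0.5092/0.4908 = 1.0376

Final: 1.0376


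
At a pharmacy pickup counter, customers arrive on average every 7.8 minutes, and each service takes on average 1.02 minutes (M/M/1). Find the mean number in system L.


λ = 60/7.8 = 7.6923 /hr
μ = 60/1.02 = 58.8235 /hr
ρ = λ/μ = 7.6923/58.8235 = 0.1308
L = ρ/(1−ρ) = 0.1308/0.8692 = 0.1504

Final: 0.1504


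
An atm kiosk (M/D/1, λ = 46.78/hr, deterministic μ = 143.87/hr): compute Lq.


ρ = 46.78/143.87 = 0.3252
M/D/1: Lq = ρ²/(2(1−ρ)) = 0.1057/(2·0.6748) = 0.07833

Final: 0.07833


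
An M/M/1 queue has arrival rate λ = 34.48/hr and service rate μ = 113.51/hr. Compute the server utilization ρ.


ρ = λ/μ = 34.48/113.51 = 0.3038

Final: 0.3038


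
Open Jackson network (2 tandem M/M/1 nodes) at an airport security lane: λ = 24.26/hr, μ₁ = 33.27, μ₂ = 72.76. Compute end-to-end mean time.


Each node sees arrival rate λ = 24.26/hr (tandem ⇒ throughput preserved).
W₁ = 1/(μ₁−λ) = 1/(33.27−24.26) = 0.11099 hr
W₂ = 1/(μ₂−λ) = 1/(72.76−24.26) = 0.02062 hr
W_total = W₁ + W₂ = 0.11099 + 0.02062 = 0.13161 hr

Final: 0.13161 hr


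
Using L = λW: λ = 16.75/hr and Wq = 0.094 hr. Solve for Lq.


Lq = λWq = 16.75·0.094 = 1.5745

Final: 1.5745


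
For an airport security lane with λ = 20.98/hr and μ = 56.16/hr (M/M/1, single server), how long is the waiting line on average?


ρ = 20.98/56.16 = 0.3736
Lq = ρ²/(1−ρ) = 0.1396/0.6264 = 0.2228

Final: 0.2228


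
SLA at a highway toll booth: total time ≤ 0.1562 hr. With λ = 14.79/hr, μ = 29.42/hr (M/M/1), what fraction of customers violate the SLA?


W ~ Exponential(μ−λ) for M/M/1.
μ − λ = 29.42 − 14.79 = 14.6300
P(W > t) = e^{−(μ−λ)t} = e^{−2.2852} = 0.101753

Final: 0.101753


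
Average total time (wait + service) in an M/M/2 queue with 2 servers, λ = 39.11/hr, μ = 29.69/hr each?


a = 1.3173; ρ = 0.6586; P₀ = 0.205808
Lq = P₀·a^c·ρ/(c!(1−ρ)²) = 1.00927
Wq = Lq/λ = 1.00927/39.11 = 0.02581 hr
W = Wq + 1/μ = 0.02581 + 0.03368 = 0.05949 hr

Final: 0.05949 hr


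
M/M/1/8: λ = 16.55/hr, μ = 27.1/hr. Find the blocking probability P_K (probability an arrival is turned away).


ρ = λ/μ = 16.55/27.1 = 0.6107
P_K = (1−ρ)ρ^K/(1−ρ^(K+1)) = (0.3893·0.019348)/(1 − 0.011816)
= 0.007532/0.988184 = 0.007622

Final: 0.007622


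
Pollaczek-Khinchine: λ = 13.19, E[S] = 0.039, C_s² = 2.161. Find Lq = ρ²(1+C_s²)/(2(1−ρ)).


ρ = λ·E[S] = 13.19·0.039 = 0.5144
Lq = ρ²(1+C_s²)/(2(1−ρ)) = 0.2646·(1+2.161)/(2·0.4856)
= 0.2646·3.1610/0.9712 = 0.86128

Final: 0.86128


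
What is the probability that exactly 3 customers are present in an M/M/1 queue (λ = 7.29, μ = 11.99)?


ρ = 7.29/11.99 = 0.6080
P_n = (1−ρ)·ρ^n = (1 − 0.6080)·0.6080^3 = 0.3920·0.224763 = 0.088106

Final: 0.088106


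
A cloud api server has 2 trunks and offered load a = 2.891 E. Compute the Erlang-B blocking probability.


B(c,a) = (a^c/c!) / Σ_{k=0}^{c} a^k/k!
a^2/2! = 4.178941
Σ terms (k=0..2): 1.00000 + 2.89100 + 4.17894 = 8.069941
B = 4.178941/8.069941 = 0.517840

Final: 0.517840


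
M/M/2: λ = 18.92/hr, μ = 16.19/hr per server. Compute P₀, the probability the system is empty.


a = λ/μ = 18.92/16.19 = 1.1686; ρ = a/c = 0.5843
Σ_{k=0}^{1} a^k/k! (terms k=0..1) = 1.00000 + 1.16862 = 2.16862
Tail: a^2/(2!(1−ρ)) = 1.36568/(2·0.4157) = 1.64267
P₀ = 1/(2.16862 + 1.64267) = 1/3.81129 = 0.262378

Final: 0.262378


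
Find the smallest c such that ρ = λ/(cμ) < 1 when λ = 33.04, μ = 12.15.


Stability requires cμ > λ ⇔ c > λ/μ.
λ/μ = 33.04/12.15 = 2.7193
Minimum integer c = ⌊2.7193⌋ + 1 = 3
Check: 3·12.15 = 36.45 > 33.04, while 2·12.15 = 24.30 ≤ 33.04

Final: 3 servers


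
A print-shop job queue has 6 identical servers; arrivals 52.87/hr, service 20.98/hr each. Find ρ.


ρ = λ/(cμ) = 52.87/(6·20.98) = 52.87/125.88 = 0.4200

Final: 0.4200


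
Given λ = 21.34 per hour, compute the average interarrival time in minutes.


Mean interarrival time = 1/λ = 1/21.34 hour = 0.04686 hour
In minutes: 0.04686 × 60 = 2.8116 min

Final: 2.8116 min


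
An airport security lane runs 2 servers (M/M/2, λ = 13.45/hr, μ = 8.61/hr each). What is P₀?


a = λ/μ = 13.45/8.61 = 1.5621; ρ = a/c = 0.7811
Σ_{k=0}^{1} a^k/k! (terms k=0..1) = 1.00000 + 1.56214 = 2.56214
Tail: a^2/(2!(1−ρ)) = 2.44027/(2·0.2189) = 5.57314
P₀ = 1/(2.56214 + 5.57314) = 1/8.13528 = 0.122921

Final: 0.122921


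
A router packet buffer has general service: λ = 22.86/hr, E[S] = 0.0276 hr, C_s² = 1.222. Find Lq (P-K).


ρ = λ·E[S] = 22.86·0.0276 = 0.6309
Lq = ρ²(1+C_s²)/(2(1−ρ)) = 0.3981·(1+1.222)/(2·0.3691)
= 0.3981·2.2220/0.7381 = 1.19835

Final: 1.19835


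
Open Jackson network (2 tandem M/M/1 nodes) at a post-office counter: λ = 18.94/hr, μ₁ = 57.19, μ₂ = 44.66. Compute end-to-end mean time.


Each node sees arrival rate λ = 18.94/hr (tandem ⇒ throughput preserved).
W₁ = 1/(μ₁−λ) = 1/(57.19−18.94) = 0.02614 hr
W₂ = 1/(μ₂−λ) = 1/(44.66−18.94) = 0.03888 hr
W_total = W₁ + W₂ = 0.02614 + 0.03888 = 0.06502 hr

Final: 0.06502 hr


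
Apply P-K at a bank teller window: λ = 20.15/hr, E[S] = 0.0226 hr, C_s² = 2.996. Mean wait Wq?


ρ = λ·E[S] = 20.15·0.0226 = 0.4554
E[S²] = E[S]²(1+C_s²) = 0.0226²·(1+2.996) = 0.002041
Wq = λ·E[S²]/(2(1−ρ)) = 20.15·0.002041/(2·0.5446) = 0.03776 hr

Final: 0.03776 hr


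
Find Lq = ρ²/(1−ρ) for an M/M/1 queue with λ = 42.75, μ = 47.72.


ρ = 42.75/47.72 = 0.8959
Lq = ρ²/(1−ρ) = 0.8025/0.1041 = 7.7058

Final: 7.7058


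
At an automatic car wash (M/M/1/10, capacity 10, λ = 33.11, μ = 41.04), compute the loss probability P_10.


ρ = λ/μ = 33.11/41.04 = 0.8068
P_K = (1−ρ)ρ^K/(1−ρ^(K+1)) = (0.1932·0.116820)/(1 − 0.094248)
= 0.022573/0.905752 = 0.024922

Final: 0.024922


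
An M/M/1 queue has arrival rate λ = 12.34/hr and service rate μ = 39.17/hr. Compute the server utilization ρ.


ρ = λ/μ = 12.34/39.17 = 0.3150

Final: 0.3150


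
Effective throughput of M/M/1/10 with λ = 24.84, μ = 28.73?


ρ = 0.8646; P_K = (1−ρ)ρ^10/(1−ρ^11) = 0.039598
λ_eff = λ(1 − P_K) = 24.84·(1 − 0.039598) = 24.84·0.960402 = 23.8564 /hr

Final: 23.8564 /hr


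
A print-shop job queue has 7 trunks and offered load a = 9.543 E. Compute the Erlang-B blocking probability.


B(c,a) = (a^c/c!) / Σ_{k=0}^{c} a^k/k!
a^7/7! = 1430.091846
Σ terms (k=0..7): 1.00000 + 9.54300 + 45.53442 + 144.84500 + 345.56397 + 659.54339 + 1049.00376 + 1430.09185 = 3685.125399
B = 1430.091846/3685.125399 = 0.388071

Final: 0.388071


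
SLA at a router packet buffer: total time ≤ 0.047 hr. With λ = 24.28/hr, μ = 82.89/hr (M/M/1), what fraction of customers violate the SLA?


W ~ Exponential(μ−λ) for M/M/1.
μ − λ = 82.89 − 24.28 = 58.6100
P(W > t) = e^{−(μ−λ)t} = e^{−2.7547} = 0.063630

Final: 0.063630


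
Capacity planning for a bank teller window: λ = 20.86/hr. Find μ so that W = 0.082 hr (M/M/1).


W = 1/(μ−λ) ⇒ μ − λ = 1/W = 1/0.082 = 12.1951
μ = λ + 1/W = 20.86 + 12.1951 = 33.0551 per hr

Final: 33.0551 /hr


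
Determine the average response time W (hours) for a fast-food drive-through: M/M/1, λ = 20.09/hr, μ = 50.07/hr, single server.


W = 1/(μ−λ) = 1/(50.07 − 20.09) = 1/29.98 = 0.03336 hr

Final: 0.03336 hr


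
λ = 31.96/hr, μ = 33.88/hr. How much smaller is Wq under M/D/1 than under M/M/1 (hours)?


ρ = 31.96/33.88 = 0.9433
Wq(M/M/1) = ρ/(μ−λ) = 0.9433/1.92 = 0.49132 hr
Wq(M/D/1) = ρ/(2(μ−λ)) = 0.24566 hr
Savings = 0.49132 − 0.24566 = 0.24566 hr

Final: 0.24566 hr


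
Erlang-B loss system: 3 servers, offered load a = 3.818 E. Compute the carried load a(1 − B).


B(3,3.818) = 0.433809 (Erlang-B)
Carried load = a(1 − B) = 3.818·(1 − 0.433809) = 3.818·0.566191 = 2.1617 E

Final: 2.1617 Erlangs


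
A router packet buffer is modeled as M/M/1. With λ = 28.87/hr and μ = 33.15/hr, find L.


ρ = λ/μ = 28.87/33.15 = 0.8709
L = ρ/(1−ρ) = 0.8709/(1 − 0.8709) = 0.8709/0.1291 = 6.7453

Final: 6.7453


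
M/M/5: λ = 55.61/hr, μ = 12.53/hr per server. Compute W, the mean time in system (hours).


a = 4.4381; ρ = 0.8876; P₀ = 0.005756
Lq = P₀·a^c·ρ/(c!(1−ρ)²) = 5.80646
Wq = Lq/λ = 5.80646/55.61 = 0.10441 hr
W = Wq + 1/μ = 0.10441 + 0.07981 = 0.18422 hr

Final: 0.18422 hr


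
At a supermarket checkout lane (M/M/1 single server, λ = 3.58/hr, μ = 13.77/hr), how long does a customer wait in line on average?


ρ = 3.58/13.77 = 0.2600
Wq = ρ/(μ−λ) = 0.2600/(13.77 − 3.58) = 0.2600/10.19 = 0.02551 hr

Final: 0.02551 hr


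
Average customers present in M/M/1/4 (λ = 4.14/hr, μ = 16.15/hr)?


ρ = 4.14/16.15 = 0.2563
L = ρ[1 − (K+1)ρ^K + Kρ^(K+1)] / [(1−ρ)(1−ρ^(K+1))]
Numerator: 0.2563·(1 − 5·0.004318 + 4·0.001107) = 0.251947
Denominator: (0.7437)·(0.998893) = 0.742830
L = 0.251947/0.742830 = 0.3392

Final: 0.3392


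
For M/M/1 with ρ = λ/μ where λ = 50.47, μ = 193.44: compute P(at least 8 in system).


ρ = 50.47/193.44 = 0.2609
P(N ≥ n) = ρ^n = 0.2609^8 = 0.00002147

Final: 0.00002147


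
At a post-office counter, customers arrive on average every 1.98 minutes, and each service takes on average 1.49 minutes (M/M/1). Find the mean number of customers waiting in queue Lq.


λ = 60/1.98 = 30.3030 /hr
μ = 60/1.49 = 40.2685 /hr
ρ = λ/μ = 30.3030/40.2685 = 0.7525
Lq = ρ²/(1−ρ) = 0.5663/0.2475 = 2.2883

Final: 2.2883


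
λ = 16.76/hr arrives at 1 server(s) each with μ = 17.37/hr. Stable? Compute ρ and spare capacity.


Total capacity cμ = 1·17.37 = 17.37/hr
ρ = λ/(cμ) = 16.76/17.37 = 0.9649
Stable ⇔ ρ < 1: YES
Spare capacity = cμ − λ = 17.37 − 16.76 = 0.61/hr

Final: ρ = 0.9649; stable; margin = 0.61/hr


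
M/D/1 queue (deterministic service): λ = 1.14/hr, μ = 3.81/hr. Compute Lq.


ρ = 1.14/3.81 = 0.2992
M/D/1: Lq = ρ²/(2(1−ρ)) = 0.08953/(2·0.7008) = 0.06388

Final: 0.06388


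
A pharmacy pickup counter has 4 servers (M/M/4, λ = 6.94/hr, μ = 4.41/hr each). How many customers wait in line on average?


a = λ/μ = 1.5737; ρ = a/4 = 0.3934
P₀ = 0.204801
Lq = P₀·a^c·ρ / (c!·(1−ρ)²) = 0.204801·6.13315·0.3934/(24·0.36793)
= 0.05596

Final: 0.05596


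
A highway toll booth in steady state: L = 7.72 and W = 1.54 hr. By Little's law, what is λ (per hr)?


λ = L/W = 7.72/1.54 = 5.0130 /hr

Final: 5.0130 /hr


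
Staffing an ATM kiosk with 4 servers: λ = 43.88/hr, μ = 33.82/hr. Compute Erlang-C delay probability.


a = λ/μ = 1.2975; ρ = a/4 = 0.3244
P₀ = 0.271891 (from M/M/c formula)
C(c,a) = [a^c/(c!(1−ρ))]·P₀ = [2.83382/(24·0.6756)]·0.271891
= 0.17476·0.271891 = 0.047516

Final: 0.047516


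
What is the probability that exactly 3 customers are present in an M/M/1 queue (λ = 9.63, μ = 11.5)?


ρ = 9.63/11.5 = 0.8374
P_n = (1−ρ)·ρ^n = (1 − 0.8374)·0.8374^3 = 0.1626·0.587199 = 0.095484

Final: 0.095484


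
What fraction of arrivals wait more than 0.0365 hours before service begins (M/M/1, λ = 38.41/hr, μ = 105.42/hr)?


ρ = 38.41/105.42 = 0.3644
P(Wq > t) = ρ·e^{−(μ−λ)t} = 0.3644·e^{−2.4459}
= 0.3644·0.086651 = 0.031572

Final: 0.031572


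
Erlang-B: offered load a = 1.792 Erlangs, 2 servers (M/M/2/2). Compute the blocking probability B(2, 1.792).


B(c,a) = (a^c/c!) / Σ_{k=0}^{c} a^k/k!
a^2/2! = 1.605632
Σ terms (k=0..2): 1.00000 + 1.79200 + 1.60563 = 4.397632
B = 1.605632/4.397632 = 0.365113

Final: 0.365113


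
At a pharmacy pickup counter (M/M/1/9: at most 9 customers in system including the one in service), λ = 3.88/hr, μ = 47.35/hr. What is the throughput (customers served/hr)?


ρ = 0.08194; P_K = (1−ρ)ρ^9/(1−ρ^10) = 1.529e-10
λ_eff = λ(1 − P_K) = 3.88·(1 − 1.529e-10) = 3.88·1.000000 = 3.8800 /hr

Final: 3.8800 /hr


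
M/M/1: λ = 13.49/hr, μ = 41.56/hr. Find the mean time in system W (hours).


W = 1/(μ−λ) = 1/(41.56 − 13.49) = 1/28.07 = 0.03563 hr

Final: 0.03563 hr


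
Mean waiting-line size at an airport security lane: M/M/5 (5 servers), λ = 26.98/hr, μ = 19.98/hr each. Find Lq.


a = λ/μ = 1.3504; ρ = a/5 = 0.2701
P₀ = 0.258916
Lq = P₀·a^c·ρ / (c!·(1−ρ)²) = 0.258916·4.48985·0.2701/(120·0.53280)
= 0.004910

Final: 0.004910


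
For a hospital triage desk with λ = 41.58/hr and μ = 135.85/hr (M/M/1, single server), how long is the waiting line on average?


ρ = 41.58/135.85 = 0.3061
Lq = ρ²/(1−ρ) = 0.09368/0.6939 = 0.1350

Final: 0.1350


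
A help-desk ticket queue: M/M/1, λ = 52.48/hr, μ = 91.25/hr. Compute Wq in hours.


ρ = 52.48/91.25 = 0.5751
Wq = ρ/(μ−λ) = 0.5751/(91.25 − 52.48) = 0.5751/38.77 = 0.01483 hr

Final: 0.01483 hr


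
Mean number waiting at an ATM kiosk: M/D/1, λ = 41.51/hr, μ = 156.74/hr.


ρ = 41.51/156.74 = 0.2648
M/D/1: Lq = ρ²/(2(1−ρ)) = 0.07014/(2·0.7352) = 0.04770

Final: 0.04770


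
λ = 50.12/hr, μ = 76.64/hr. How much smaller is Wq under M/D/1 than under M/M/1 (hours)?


ρ = 50.12/76.64 = 0.6540
Wq(M/M/1) = ρ/(μ−λ) = 0.6540/26.52 = 0.02466 hr
Wq(M/D/1) = ρ/(2(μ−λ)) = 0.01233 hr
Savings = 0.02466 − 0.01233 = 0.01233 hr

Final: 0.01233 hr


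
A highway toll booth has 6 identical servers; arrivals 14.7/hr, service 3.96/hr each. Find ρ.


ρ = λ/(cμ) = 14.7/(6·3.96) = 14.7/23.76 = 0.6187

Final: 0.6187


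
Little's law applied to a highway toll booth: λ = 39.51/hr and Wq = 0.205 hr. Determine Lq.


Lq = λWq = 39.51·0.205 = 8.0995

Final: 8.0995


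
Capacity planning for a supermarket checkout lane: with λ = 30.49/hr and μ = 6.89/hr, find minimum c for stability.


Stability requires cμ > λ ⇔ c > λ/μ.
λ/μ = 30.49/6.89 = 4.4253
Minimum integer c = ⌊4.4253⌋ + 1 = 5
Check: 5·6.89 = 34.45 > 30.49, while 4·6.89 = 27.56 ≤ 30.49

Final: 5 servers


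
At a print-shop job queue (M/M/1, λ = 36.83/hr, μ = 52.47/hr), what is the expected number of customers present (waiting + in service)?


ρ = λ/μ = 36.83/52.47 = 0.7019
L = ρ/(1−ρ) = 0.7019/(1 − 0.7019) = 0.7019/0.2981 = 2.3549

Final: 2.3549


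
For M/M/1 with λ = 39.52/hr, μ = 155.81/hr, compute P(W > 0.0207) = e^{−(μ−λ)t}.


W ~ Exponential(μ−λ) for M/M/1.
μ − λ = 155.81 − 39.52 = 116.2900
P(W > t) = e^{−(μ−λ)t} = e^{−2.4072} = 0.090067

Final: 0.090067


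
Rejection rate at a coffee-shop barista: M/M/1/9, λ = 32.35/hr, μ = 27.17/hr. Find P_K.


ρ = λ/μ = 32.35/27.17 = 1.1907
P_K = (1−ρ)ρ^K/(1−ρ^(K+1)) = (-0.1907·4.809078)/(1 − 5.725936)
= -0.916858/-4.725936 = 0.194006

Final: 0.194006


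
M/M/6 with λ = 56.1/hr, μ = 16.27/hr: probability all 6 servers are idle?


a = λ/μ = 56.1/16.27 = 3.4481; ρ = a/c = 0.5747
Σ_{k=0}^{5} a^k/k! (terms k=0..5) = 1.00000 + 3.44806 + 5.94457 + 6.83242 + 5.88966 + 4.06158 = 27.17630
Tail: a^6/(6!(1−ρ)) = 1680.55159/(720·0.4253) = 5.48783
P₀ = 1/(27.17630 + 5.48783) = 1/32.66413 = 0.030615

Final: 0.030615


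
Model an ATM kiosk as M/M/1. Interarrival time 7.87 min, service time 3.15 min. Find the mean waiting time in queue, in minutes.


λ = 60/7.87 = 7.6239 /hr
μ = 60/3.15 = 19.0476 /hr
ρ = λ/μ = 7.6239/19.0476 = 0.4003
Wq = ρ/(μ−λ) = 0.4003/(19.0476−7.6239) = 0.03504 hr
In minutes: 0.03504·60 = 2.102 min

Final: 2.102 min


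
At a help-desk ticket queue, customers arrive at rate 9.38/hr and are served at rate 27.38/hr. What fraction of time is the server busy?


ρ = λ/μ = 9.38/27.38 = 0.3426

Final: 0.3426


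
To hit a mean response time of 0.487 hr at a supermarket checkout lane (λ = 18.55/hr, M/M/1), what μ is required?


W = 1/(μ−λ) ⇒ μ − λ = 1/W = 1/0.487 = 2.0534
μ = λ + 1/W = 18.55 + 2.0534 = 20.6034 per hr

Final: 20.6034 /hr


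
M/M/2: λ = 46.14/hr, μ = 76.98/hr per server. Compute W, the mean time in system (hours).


a = 0.5994; ρ = 0.2997; P₀ = 0.538831
Lq = P₀·a^c·ρ/(c!(1−ρ)²) = 0.05914
Wq = Lq/λ = 0.05914/46.14 = 0.001282 hr
W = Wq + 1/μ = 0.001282 + 0.01299 = 0.01427 hr

Final: 0.01427 hr


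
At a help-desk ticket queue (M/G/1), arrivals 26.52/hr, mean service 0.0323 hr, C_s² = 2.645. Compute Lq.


ρ = λ·E[S] = 26.52·0.0323 = 0.8566
Lq = ρ²(1+C_s²)/(2(1−ρ)) = 0.7338·(1+2.645)/(2·0.1434)
= 0.7338·3.6450/0.2868 = 9.32520

Final: 9.32520


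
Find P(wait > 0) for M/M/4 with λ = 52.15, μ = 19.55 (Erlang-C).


a = λ/μ = 2.6675; ρ = a/4 = 0.6669
P₀ = 0.059801 (from M/M/c formula)
C(c,a) = [a^c/(c!(1−ρ))]·P₀ = [50.63260/(24·0.3331)]·0.059801
= 6.33312·0.059801 = 0.378730

Final: 0.378730


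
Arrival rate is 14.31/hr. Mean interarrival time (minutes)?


Mean interarrival time = 1/λ = 1/14.31 hour = 0.06988 hour
In minutes: 0.06988 × 60 = 4.1929 min

Final: 4.1929 min


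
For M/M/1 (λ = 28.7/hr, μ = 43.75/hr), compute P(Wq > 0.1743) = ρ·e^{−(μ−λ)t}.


ρ = 28.7/43.75 = 0.6560
P(Wq > t) = ρ·e^{−(μ−λ)t} = 0.6560·e^{−2.6232}
= 0.6560·0.072569 = 0.047605

Final: 0.047605


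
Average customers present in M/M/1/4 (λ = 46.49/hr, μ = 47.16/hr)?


ρ = 46.49/47.16 = 0.9858
L = ρ[1 − (K+1)ρ^K + Kρ^(K+1)] / [(1−ρ)(1−ρ^(K+1))]
Numerator: 0.9858·(1 − 5·0.944372 + 4·0.930955) = 0.001934
Denominator: (0.01421)·(0.069045) = 0.0009809
L = 0.001934/0.0009809 = 1.9714

Final: 1.9714


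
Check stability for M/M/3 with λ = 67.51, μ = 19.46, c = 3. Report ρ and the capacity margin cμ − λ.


Total capacity cμ = 3·19.46 = 58.38/hr
ρ = λ/(cμ) = 67.51/58.38 = 1.1564
Stable ⇔ ρ < 1: NO
Spare capacity = cμ − λ = 58.38 − 67.51 = -9.13/hr

Final: ρ = 1.1564; unstable; margin = -9.13/hr


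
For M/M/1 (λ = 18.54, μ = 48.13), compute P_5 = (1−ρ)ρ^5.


ρ = 18.54/48.13 = 0.3852
P_n = (1−ρ)·ρ^n = (1 − 0.3852)·0.3852^5 = 0.6148·0.008481 = 0.005214

Final: 0.005214


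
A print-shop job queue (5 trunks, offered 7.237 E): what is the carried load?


B(5,7.237) = 0.438433 (Erlang-B)
Carried load = a(1 − B) = 7.237·(1 − 0.438433) = 7.237·0.561567 = 4.0641 E

Final: 4.0641 Erlangs


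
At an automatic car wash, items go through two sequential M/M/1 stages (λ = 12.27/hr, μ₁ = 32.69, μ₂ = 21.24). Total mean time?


Each node sees arrival rate λ = 12.27/hr (tandem ⇒ throughput preserved).
W₁ = 1/(μ₁−λ) = 1/(32.69−12.27) = 0.04897 hr
W₂ = 1/(μ₂−λ) = 1/(21.24−12.27) = 0.11148 hr
W_total = W₁ + W₂ = 0.04897 + 0.11148 = 0.16045 hr

Final: 0.16045 hr


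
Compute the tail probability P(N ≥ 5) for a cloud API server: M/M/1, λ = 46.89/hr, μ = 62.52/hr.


ρ = 46.89/62.52 = 0.7500
P(N ≥ n) = ρ^n = 0.7500^5 = 0.237305

Final: 0.237305


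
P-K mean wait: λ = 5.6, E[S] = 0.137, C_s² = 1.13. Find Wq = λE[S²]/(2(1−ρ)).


ρ = λ·E[S] = 5.6·0.137 = 0.7672
E[S²] = E[S]²(1+C_s²) = 0.137²·(1+1.13) = 0.039978
Wq = λ·E[S²]/(2(1−ρ)) = 5.6·0.039978/(2·0.2328) = 0.48083 hr

Final: 0.48083 hr


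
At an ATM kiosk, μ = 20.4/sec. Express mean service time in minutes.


Mean service time = 1/μ = 1/20.4 second = 0.04902 second
In minutes: 0.04902 × 0.0166667 = 0.0008170 min

Final: 0.0008170 min


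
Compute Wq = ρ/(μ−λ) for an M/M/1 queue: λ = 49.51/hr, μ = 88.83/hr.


ρ = 49.51/88.83 = 0.5574
Wq = ρ/(μ−λ) = 0.5574/(88.83 − 49.51) = 0.5574/39.32 = 0.01417 hr

Final: 0.01417 hr


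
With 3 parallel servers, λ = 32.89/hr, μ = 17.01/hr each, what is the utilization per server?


ρ = λ/(cμ) = 32.89/(3·17.01) = 32.89/51.03 = 0.6445

Final: 0.6445


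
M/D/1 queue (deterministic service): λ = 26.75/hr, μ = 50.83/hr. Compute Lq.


ρ = 26.75/50.83 = 0.5263
M/D/1: Lq = ρ²/(2(1−ρ)) = 0.2770/(2·0.4737) = 0.29231

Final: 0.29231


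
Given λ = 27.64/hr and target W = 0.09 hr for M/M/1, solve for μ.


W = 1/(μ−λ) ⇒ μ − λ = 1/W = 1/0.09 = 11.1111
μ = λ + 1/W = 27.64 + 11.1111 = 38.7511 per hr

Final: 38.7511 /hr


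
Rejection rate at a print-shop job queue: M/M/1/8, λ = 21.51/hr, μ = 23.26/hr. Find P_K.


ρ = λ/μ = 21.51/23.26 = 0.9248
P_K = (1−ρ)ρ^K/(1−ρ^(K+1)) = (0.07524·0.534867)/(1 − 0.494625)
= 0.040241/0.505375 = 0.079627

Final: 0.079627


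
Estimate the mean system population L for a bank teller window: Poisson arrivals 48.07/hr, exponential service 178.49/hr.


ρ = λ/μ = 48.07/178.49 = 0.2693
L = ρ/(1−ρ) = 0.2693/(1 − 0.2693) = 0.2693/0.7307 = 0.3686

Final: 0.3686


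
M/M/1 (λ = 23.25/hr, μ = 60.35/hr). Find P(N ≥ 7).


ρ = 23.25/60.35 = 0.3853
P(N ≥ n) = ρ^n = 0.3853^7 = 0.001260

Final: 0.001260


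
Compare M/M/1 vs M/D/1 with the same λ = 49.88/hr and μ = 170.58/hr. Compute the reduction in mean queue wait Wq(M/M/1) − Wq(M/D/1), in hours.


ρ = 49.88/170.58 = 0.2924
Wq(M/M/1) = ρ/(μ−λ) = 0.2924/120.70 = 0.002423 hr
Wq(M/D/1) = ρ/(2(μ−λ)) = 0.001211 hr
Savings = 0.002423 − 0.001211 = 0.001211 hr

Final: 0.001211 hr


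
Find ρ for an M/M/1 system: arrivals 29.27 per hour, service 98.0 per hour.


ρ = λ/μ = 29.27/98.0 = 0.2987

Final: 0.2987


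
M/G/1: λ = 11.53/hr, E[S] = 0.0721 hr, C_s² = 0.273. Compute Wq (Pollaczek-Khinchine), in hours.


ρ = λ·E[S] = 11.53·0.0721 = 0.8313
E[S²] = E[S]²(1+C_s²) = 0.0721²·(1+0.273) = 0.006618
Wq = λ·E[S²]/(2(1−ρ)) = 11.53·0.006618/(2·0.1687) = 0.22616 hr

Final: 0.22616 hr


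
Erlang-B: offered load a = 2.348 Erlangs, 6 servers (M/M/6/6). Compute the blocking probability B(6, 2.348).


B(c,a) = (a^c/c!) / Σ_{k=0}^{c} a^k/k!
a^6/6! = 0.232732
Σ terms (k=0..6): 1.00000 + 2.34800 + 2.75655 + 2.15746 + 1.26643 + 0.59472 + 0.23273 = 10.355891
B = 0.232732/10.355891 = 0.022473

Final: 0.022473


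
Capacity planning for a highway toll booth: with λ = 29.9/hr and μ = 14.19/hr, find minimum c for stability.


Stability requires cμ > λ ⇔ c > λ/μ.
λ/μ = 29.9/14.19 = 2.1071
Minimum integer c = ⌊2.1071⌋ + 1 = 3
Check: 3·14.19 = 42.57 > 29.9, while 2·14.19 = 28.38 ≤ 29.9

Final: 3 servers


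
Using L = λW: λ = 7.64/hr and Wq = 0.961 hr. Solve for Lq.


Lq = λWq = 7.64·0.961 = 7.3420

Final: 7.3420


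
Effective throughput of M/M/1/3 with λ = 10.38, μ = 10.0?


ρ = 1.0380; P_K = (1−ρ)ρ^3/(1−ρ^4) = 0.264155
λ_eff = λ(1 − P_K) = 10.38·(1 − 0.264155) = 10.38·0.735845 = 7.6381 /hr

Final: 7.6381 /hr


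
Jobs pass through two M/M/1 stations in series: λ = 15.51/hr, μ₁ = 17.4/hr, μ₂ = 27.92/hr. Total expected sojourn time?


Each node sees arrival rate λ = 15.51/hr (tandem ⇒ throughput preserved).
W₁ = 1/(μ₁−λ) = 1/(17.4−15.51) = 0.52910 hr
W₂ = 1/(μ₂−λ) = 1/(27.92−15.51) = 0.08058 hr
W_total = W₁ + W₂ = 0.52910 + 0.08058 = 0.60968 hr

Final: 0.60968 hr


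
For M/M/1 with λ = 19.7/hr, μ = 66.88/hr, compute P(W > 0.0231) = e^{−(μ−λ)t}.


W ~ Exponential(μ−λ) for M/M/1.
μ − λ = 66.88 − 19.7 = 47.1800
P(W > t) = e^{−(μ−λ)t} = e^{−1.0899} = 0.336264

Final: 0.336264


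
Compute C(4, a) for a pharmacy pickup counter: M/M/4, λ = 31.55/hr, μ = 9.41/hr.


a = λ/μ = 3.3528; ρ = a/4 = 0.8382
P₀ = 0.020492 (from M/M/c formula)
C(c,a) = [a^c/(c!(1−ρ))]·P₀ = [126.36854/(24·0.1618)]·0.020492
= 32.54318·0.020492 = 0.666890

Final: 0.666890


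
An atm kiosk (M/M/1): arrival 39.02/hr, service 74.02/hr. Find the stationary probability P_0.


ρ = 39.02/74.02 = 0.5272
P_n = (1−ρ)·ρ^n = (1 − 0.5272)·0.5272^0 = 0.4728·1.000000 = 0.472845

Final: 0.472845


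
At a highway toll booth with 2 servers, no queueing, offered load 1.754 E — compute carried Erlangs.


B(2,1.754) = 0.358380 (Erlang-B)
Carried load = a(1 − B) = 1.754·(1 − 0.358380) = 1.754·0.641620 = 1.1254 E

Final: 1.1254 Erlangs


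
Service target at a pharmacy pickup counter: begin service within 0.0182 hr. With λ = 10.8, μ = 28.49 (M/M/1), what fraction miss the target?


ρ = 10.8/28.49 = 0.3791
P(Wq > t) = ρ·e^{−(μ−λ)t} = 0.3791·e^{−0.3220}
= 0.3791·0.724729 = 0.274730

Final: 0.274730


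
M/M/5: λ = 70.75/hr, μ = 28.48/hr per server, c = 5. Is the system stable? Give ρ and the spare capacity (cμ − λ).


Total capacity cμ = 5·28.48 = 142.40/hr
ρ = λ/(cμ) = 70.75/142.40 = 0.4968
Stable ⇔ ρ < 1: YES
Spare capacity = cμ − λ = 142.40 − 70.75 = 71.65/hr

Final: ρ = 0.4968; stable; margin = 71.65/hr


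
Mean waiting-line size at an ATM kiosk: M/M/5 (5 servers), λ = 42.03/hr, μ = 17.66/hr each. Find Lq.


a = λ/μ = 2.3800; ρ = a/5 = 0.4760
P₀ = 0.090828
Lq = P₀·a^c·ρ / (c!·(1−ρ)²) = 0.090828·76.35605·0.4760/(120·0.27459)
= 0.10018

Final: 0.10018


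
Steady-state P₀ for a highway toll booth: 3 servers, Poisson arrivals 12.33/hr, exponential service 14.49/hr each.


a = λ/μ = 12.33/14.49 = 0.8509; ρ = a/c = 0.2836
Σ_{k=0}^{2} a^k/k! (terms k=0..2) = 1.00000 + 0.85093 + 0.36204 = 2.21297
Tail: a^3/(3!(1−ρ)) = 0.61615/(6·0.7164) = 0.14335
P₀ = 1/(2.21297 + 0.14335) = 1/2.35633 = 0.424389

Final: 0.424389


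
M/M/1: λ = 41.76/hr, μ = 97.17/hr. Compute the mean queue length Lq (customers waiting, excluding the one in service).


ρ = 41.76/97.17 = 0.4298
Lq = ρ²/(1−ρ) = 0.1847/0.5702 = 0.3239

Final: 0.3239


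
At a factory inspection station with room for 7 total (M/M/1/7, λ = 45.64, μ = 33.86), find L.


ρ = 45.64/33.86 = 1.3479
L = ρ[1 − (K+1)ρ^K + Kρ^(K+1)] / [(1−ρ)(1−ρ^(K+1))]
Numerator: 1.3479·(1 − 8·8.083711 + 7·10.896059) = 16.987256
Denominator: (-0.3479)·(-9.896059) = 3.442870
L = 16.987256/3.442870 = 4.9340

Final: 4.9340


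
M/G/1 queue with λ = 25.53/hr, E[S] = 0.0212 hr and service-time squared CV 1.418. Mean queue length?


ρ = λ·E[S] = 25.53·0.0212 = 0.5412
Lq = ρ²(1+C_s²)/(2(1−ρ)) = 0.2929·(1+1.418)/(2·0.4588)
= 0.2929·2.4180/0.9175 = 0.77199

Final: 0.77199


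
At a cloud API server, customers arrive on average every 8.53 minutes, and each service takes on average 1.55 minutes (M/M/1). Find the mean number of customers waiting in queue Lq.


λ = 60/8.53 = 7.0340 /hr
μ = 60/1.55 = 38.7097 /hr
ρ = λ/μ = 7.0340/38.7097 = 0.1817
Lq = ρ²/(1−ρ) = 0.03302/0.8183 = 0.04035

Final: 0.04035


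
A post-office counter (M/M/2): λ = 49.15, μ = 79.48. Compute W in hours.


a = 0.6184; ρ = 0.3092; P₀ = 0.527654
Lq = P₀·a^c·ρ/(c!(1−ρ)²) = 0.06537
Wq = Lq/λ = 0.06537/49.15 = 0.001330 hr
W = Wq + 1/μ = 0.001330 + 0.01258 = 0.01391 hr

Final: 0.01391 hr


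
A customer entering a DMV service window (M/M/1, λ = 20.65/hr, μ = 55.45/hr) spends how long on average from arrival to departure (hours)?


W = 1/(μ−λ) = 1/(55.45 − 20.65) = 1/34.80 = 0.02874 hr

Final: 0.02874 hr


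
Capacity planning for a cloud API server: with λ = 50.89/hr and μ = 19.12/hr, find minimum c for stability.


Stability requires cμ > λ ⇔ c > λ/μ.
λ/μ = 50.89/19.12 = 2.6616
Minimum integer c = ⌊2.6616⌋ + 1 = 3
Check: 3·19.12 = 57.36 > 50.89, while 2·19.12 = 38.24 ≤ 50.89

Final: 3 servers


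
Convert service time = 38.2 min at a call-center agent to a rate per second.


μ = 1/(service time) in consistent units.
1 second = 0.0166667 min, so μ = 0.0166667/38.2 = 0.0004363 per second

Final: 0.0004363 /sec


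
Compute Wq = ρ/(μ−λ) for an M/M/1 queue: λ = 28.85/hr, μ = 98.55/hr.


ρ = 28.85/98.55 = 0.2927
Wq = ρ/(μ−λ) = 0.2927/(98.55 − 28.85) = 0.2927/69.70 = 0.004200 hr

Final: 0.004200 hr


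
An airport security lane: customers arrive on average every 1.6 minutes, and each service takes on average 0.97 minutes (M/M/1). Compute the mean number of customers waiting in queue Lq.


λ = 60/1.6 = 37.5000 /hr
μ = 60/0.97 = 61.8557 /hr
ρ = λ/μ = 37.5000/61.8557 = 0.6062
Lq = ρ²/(1−ρ) = 0.3675/0.3938 = 0.9334

Final: 0.9334


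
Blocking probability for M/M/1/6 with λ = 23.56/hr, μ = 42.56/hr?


ρ = λ/μ = 23.56/42.56 = 0.5536
P_K = (1−ρ)ρ^K/(1−ρ^(K+1)) = (0.4464·0.028777)/(1 − 0.015930)
= 0.012847/0.984070 = 0.013055

Final: 0.013055


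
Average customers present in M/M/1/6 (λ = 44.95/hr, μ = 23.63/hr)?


ρ = 44.95/23.63 = 1.9022
L = ρ[1 − (K+1)ρ^K + Kρ^(K+1)] / [(1−ρ)(1−ρ^(K+1))]
Numerator: 1.9022·(1 − 7·47.380086 + 6·90.128433) = 399.680249
Denominator: (-0.9022)·(-89.128433) = 80.415497
L = 399.680249/80.415497 = 4.9702

Final: 4.9702


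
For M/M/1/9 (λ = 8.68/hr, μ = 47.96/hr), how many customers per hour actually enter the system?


ρ = 0.1810; P_K = (1−ρ)ρ^9/(1−ρ^10) = 0.0000001706
λ_eff = λ(1 − P_K) = 8.68·(1 − 0.0000001706) = 8.68·1.000000 = 8.6800 /hr

Final: 8.6800 /hr


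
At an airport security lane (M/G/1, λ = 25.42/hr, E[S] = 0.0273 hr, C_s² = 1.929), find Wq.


ρ = λ·E[S] = 25.42·0.0273 = 0.6940
E[S²] = E[S]²(1+C_s²) = 0.0273²·(1+1.929) = 0.002183
Wq = λ·E[S²]/(2(1−ρ)) = 25.42·0.002183/(2·0.3060) = 0.09066 hr

Final: 0.09066 hr


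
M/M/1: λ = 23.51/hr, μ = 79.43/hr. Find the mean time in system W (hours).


W = 1/(μ−λ) = 1/(79.43 − 23.51) = 1/55.92 = 0.01788 hr

Final: 0.01788 hr


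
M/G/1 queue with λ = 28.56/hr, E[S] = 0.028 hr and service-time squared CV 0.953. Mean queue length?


ρ = λ·E[S] = 28.56·0.028 = 0.7997
Lq = ρ²(1+C_s²)/(2(1−ρ)) = 0.6395·(1+0.953)/(2·0.2003)
= 0.6395·1.9530/0.4006 = 3.11731

Final: 3.11731


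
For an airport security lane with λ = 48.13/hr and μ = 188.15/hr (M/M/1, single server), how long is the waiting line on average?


ρ = 48.13/188.15 = 0.2558
Lq = ρ²/(1−ρ) = 0.06544/0.7442 = 0.08793

Final: 0.08793


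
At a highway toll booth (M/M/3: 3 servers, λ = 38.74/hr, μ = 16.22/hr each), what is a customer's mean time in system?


a = 2.3884; ρ = 0.7961; P₀ = 0.057539
Lq = P₀·a^c·ρ/(c!(1−ρ)²) = 2.50293
Wq = Lq/λ = 2.50293/38.74 = 0.06461 hr
W = Wq + 1/μ = 0.06461 + 0.06165 = 0.12626 hr

Final: 0.12626 hr


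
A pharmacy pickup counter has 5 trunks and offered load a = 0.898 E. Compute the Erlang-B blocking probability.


B(c,a) = (a^c/c!) / Σ_{k=0}^{c} a^k/k!
a^5/5! = 0.004866
Σ terms (k=0..5): 1.00000 + 0.89800 + 0.40320 + 0.12069 + 0.02710 + 0.004866 = 2.453855
B = 0.004866/2.453855 = 0.001983

Final: 0.001983


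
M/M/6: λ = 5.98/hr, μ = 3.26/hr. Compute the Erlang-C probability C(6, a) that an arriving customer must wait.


a = λ/μ = 1.8344; ρ = a/6 = 0.3057
P₀ = 0.159577 (from M/M/c formula)
C(c,a) = [a^c/(c!(1−ρ))]·P₀ = [38.09794/(720·0.6943)]·0.159577
= 0.07621·0.159577 = 0.012162

Final: 0.012162


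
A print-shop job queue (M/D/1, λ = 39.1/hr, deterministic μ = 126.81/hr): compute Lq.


ρ = 39.1/126.81 = 0.3083
M/D/1: Lq = ρ²/(2(1−ρ)) = 0.09507/(2·0.6917) = 0.06873

Final: 0.06873


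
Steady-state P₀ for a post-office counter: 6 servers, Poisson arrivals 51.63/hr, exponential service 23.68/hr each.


a = λ/μ = 51.63/23.68 = 2.1803; ρ = a/c = 0.3634
Σ_{k=0}^{5} a^k/k! (terms k=0..5) = 1.00000 + 2.18032 + 2.37690 + 1.72747 + 0.94161 + 0.41060 = 8.63690
Tail: a^6/(6!(1−ρ)) = 107.42925/(720·0.6366) = 0.23438
P₀ = 1/(8.63690 + 0.23438) = 1/8.87128 = 0.112723

Final: 0.112723


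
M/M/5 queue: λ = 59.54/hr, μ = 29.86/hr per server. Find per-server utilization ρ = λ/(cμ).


ρ = λ/(cμ) = 59.54/(5·29.86) = 59.54/149.30 = 0.3988

Final: 0.3988


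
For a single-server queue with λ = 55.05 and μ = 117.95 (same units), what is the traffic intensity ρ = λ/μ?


ρ = λ/μ = 55.05/117.95 = 0.4667

Final: 0.4667


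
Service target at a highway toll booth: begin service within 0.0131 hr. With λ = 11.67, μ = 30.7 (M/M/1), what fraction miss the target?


ρ = 11.67/30.7 = 0.3801
P(Wq > t) = ρ·e^{−(μ−λ)t} = 0.3801·e^{−0.2493}
= 0.3801·0.779352 = 0.296255

Final: 0.296255


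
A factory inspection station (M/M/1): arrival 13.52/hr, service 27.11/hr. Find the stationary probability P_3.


ρ = 13.52/27.11 = 0.4987
P_n = (1−ρ)·ρ^n = (1 − 0.4987)·0.4987^3 = 0.5013·0.124034 = 0.062177

Final: 0.062177


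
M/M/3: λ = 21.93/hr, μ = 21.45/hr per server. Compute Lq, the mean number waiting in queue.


a = λ/μ = 1.0224; ρ = a/3 = 0.3408
P₀ = 0.355216
Lq = P₀·a^c·ρ / (c!·(1−ρ)²) = 0.355216·1.06865·0.3408/(6·0.43455)
= 0.04962

Final: 0.04962


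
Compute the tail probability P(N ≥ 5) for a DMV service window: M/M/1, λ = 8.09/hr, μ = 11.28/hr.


ρ = 8.09/11.28 = 0.7172
P(N ≥ n) = ρ^n = 0.7172^5 = 0.189757

Final: 0.189757


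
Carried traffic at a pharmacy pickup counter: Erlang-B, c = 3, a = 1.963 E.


B(3,1.963) = 0.204978 (Erlang-B)
Carried load = a(1 − B) = 1.963·(1 − 0.204978) = 1.963·0.795022 = 1.5606 E

Final: 1.5606 Erlangs


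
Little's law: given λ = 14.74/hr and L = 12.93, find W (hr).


W = L/λ = 12.93/14.74 = 0.8772 hr

Final: 0.8772 hr


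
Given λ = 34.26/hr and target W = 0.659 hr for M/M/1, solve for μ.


W = 1/(μ−λ) ⇒ μ − λ = 1/W = 1/0.659 = 1.5175
μ = λ + 1/W = 34.26 + 1.5175 = 35.7775 per hr

Final: 35.7775 /hr


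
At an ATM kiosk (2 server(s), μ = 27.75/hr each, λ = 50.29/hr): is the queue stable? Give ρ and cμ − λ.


Total capacity cμ = 2·27.75 = 55.50/hr
ρ = λ/(cμ) = 50.29/55.50 = 0.9061
Stable ⇔ ρ < 1: YES
Spare capacity = cμ − λ = 55.50 − 50.29 = 5.21/hr

Final: ρ = 0.9061; stable; margin = 5.21/hr


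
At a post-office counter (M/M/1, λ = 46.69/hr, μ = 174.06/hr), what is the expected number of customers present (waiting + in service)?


ρ = λ/μ = 46.69/174.06 = 0.2682
L = ρ/(1−ρ) = 0.2682/(1 − 0.2682) = 0.2682/0.7318 = 0.3666

Final: 0.3666


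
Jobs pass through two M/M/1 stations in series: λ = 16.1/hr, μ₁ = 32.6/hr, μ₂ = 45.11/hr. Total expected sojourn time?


Each node sees arrival rate λ = 16.1/hr (tandem ⇒ throughput preserved).
W₁ = 1/(μ₁−λ) = 1/(32.6−16.1) = 0.06061 hr
W₂ = 1/(μ₂−λ) = 1/(45.11−16.1) = 0.03447 hr
W_total = W₁ + W₂ = 0.06061 + 0.03447 = 0.09508 hr

Final: 0.09508 hr


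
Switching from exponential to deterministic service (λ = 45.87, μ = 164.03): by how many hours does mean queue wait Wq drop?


ρ = 45.87/164.03 = 0.2796
Wq(M/M/1) = ρ/(μ−λ) = 0.2796/118.16 = 0.002367 hr
Wq(M/D/1) = ρ/(2(μ−λ)) = 0.001183 hr
Savings = 0.002367 − 0.001183 = 0.001183 hr

Final: 0.001183 hr


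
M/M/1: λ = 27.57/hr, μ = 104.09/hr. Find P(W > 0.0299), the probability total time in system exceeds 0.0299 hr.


W ~ Exponential(μ−λ) for M/M/1.
μ − λ = 104.09 − 27.57 = 76.5200
P(W > t) = e^{−(μ−λ)t} = e^{−2.2879} = 0.101474

Final: 0.101474


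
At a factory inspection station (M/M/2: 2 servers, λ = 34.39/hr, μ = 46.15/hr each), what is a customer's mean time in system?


a = 0.7452; ρ = 0.3726; P₀ = 0.457100
Lq = P₀·a^c·ρ/(c!(1−ρ)²) = 0.12012
Wq = Lq/λ = 0.12012/34.39 = 0.003493 hr
W = Wq + 1/μ = 0.003493 + 0.02167 = 0.02516 hr

Final: 0.02516 hr


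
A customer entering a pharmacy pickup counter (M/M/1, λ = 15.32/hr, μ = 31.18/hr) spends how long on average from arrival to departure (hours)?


W = 1/(μ−λ) = 1/(31.18 − 15.32) = 1/15.86 = 0.06305 hr

Final: 0.06305 hr


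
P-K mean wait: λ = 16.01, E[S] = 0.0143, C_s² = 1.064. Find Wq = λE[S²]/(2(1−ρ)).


ρ = λ·E[S] = 16.01·0.0143 = 0.2289
E[S²] = E[S]²(1+C_s²) = 0.0143²·(1+1.064) = 0.0004221
Wq = λ·E[S²]/(2(1−ρ)) = 16.01·0.0004221/(2·0.7711) = 0.004382 hr

Final: 0.004382 hr


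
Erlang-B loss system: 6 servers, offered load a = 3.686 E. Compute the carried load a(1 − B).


B(6,3.686) = 0.094990 (Erlang-B)
Carried load = a(1 − B) = 3.686·(1 − 0.094990) = 3.686·0.905010 = 3.3359 E

Final: 3.3359 Erlangs
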